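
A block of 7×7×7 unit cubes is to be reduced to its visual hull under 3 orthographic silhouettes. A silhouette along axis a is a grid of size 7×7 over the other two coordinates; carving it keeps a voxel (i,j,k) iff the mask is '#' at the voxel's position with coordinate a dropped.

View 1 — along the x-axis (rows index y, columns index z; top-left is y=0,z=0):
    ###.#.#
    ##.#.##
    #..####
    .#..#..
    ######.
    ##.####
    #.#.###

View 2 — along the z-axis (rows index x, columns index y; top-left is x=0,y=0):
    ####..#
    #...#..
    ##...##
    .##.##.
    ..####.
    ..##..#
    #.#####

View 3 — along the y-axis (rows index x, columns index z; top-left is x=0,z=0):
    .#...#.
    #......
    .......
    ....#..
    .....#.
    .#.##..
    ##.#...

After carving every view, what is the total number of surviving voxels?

remaining voxels: 31

initial block: 7^3 = 343
carve view 1 (along x, YZ-mask fill 34/49): 238 voxels remain
carve view 2 (along z, XY-mask fill 28/49): 136 voxels remain
carve view 3 (along y, XZ-mask fill 11/49): 31 voxels remain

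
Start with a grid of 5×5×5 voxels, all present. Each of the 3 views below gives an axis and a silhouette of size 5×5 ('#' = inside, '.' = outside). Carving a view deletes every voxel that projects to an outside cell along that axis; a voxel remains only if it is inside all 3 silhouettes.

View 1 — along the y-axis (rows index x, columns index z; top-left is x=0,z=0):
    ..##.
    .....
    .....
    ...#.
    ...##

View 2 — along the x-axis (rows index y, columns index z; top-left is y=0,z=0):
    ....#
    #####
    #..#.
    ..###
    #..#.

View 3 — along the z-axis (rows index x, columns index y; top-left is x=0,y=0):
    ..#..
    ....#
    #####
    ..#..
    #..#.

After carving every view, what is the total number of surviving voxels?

initial block: 5^3 = 125
V1 y: intersect with XZ mask (5 set) -- 25 left
V2 x: intersect with YZ mask (13 set) -- 17 left
V3 z: intersect with XY mask (10 set) -- 5 left

voxel count = 5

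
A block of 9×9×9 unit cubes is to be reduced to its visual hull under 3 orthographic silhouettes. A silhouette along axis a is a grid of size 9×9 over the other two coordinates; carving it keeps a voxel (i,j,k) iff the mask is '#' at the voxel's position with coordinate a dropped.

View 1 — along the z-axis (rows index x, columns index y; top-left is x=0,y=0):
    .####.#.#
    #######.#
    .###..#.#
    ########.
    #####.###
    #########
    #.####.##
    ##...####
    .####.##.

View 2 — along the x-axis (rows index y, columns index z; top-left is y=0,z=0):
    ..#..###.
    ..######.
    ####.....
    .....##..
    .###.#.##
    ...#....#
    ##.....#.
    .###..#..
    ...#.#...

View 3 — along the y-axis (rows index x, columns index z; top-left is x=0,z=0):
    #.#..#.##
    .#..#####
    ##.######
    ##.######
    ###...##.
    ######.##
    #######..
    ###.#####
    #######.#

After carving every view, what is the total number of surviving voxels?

|visual hull| = 179

before carving: 729 voxels (9×9×9)
V1 z: intersect with XY mask (63 set) -- 567 left
V2 x: intersect with YZ mask (33 set) -- 234 left
V3 y: intersect with XZ mask (63 set) -- 179 left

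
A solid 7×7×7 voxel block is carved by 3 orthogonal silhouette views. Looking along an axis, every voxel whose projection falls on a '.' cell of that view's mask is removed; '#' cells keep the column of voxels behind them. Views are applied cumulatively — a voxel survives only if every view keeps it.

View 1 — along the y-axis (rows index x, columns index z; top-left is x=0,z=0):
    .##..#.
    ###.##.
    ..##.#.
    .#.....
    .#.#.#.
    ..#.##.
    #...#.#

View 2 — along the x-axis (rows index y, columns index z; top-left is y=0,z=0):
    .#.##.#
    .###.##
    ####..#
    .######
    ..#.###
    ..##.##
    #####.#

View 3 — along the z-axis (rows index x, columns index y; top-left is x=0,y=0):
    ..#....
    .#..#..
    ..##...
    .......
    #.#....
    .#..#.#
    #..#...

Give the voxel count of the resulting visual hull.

start: 7×7×7 = 343 voxels
after view 1 [y-axis, 21 of 49 cells solid] → remaining = 147
after view 2 [x-axis, 34 of 49 cells solid] → remaining = 99
after view 3 [z-axis, 12 of 49 cells solid] → remaining = 28

|visual hull| = 28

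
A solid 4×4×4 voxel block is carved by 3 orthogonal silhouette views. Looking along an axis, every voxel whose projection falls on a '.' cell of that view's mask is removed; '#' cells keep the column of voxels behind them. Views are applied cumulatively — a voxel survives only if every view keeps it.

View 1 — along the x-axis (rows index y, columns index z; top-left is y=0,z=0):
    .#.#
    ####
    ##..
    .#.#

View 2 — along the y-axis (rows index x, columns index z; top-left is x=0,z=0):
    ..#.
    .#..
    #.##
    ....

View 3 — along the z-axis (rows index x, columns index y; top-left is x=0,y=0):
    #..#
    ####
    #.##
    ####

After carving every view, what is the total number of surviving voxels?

full grid |V| = 64
  1. axis=0 (YZ plane), |mask|=10  ⇒  voxels=40
  2. axis=1 (XZ plane), |mask|=5  ⇒  voxels=11
  3. axis=2 (XY plane), |mask|=13  ⇒  voxels=7

voxel count = 7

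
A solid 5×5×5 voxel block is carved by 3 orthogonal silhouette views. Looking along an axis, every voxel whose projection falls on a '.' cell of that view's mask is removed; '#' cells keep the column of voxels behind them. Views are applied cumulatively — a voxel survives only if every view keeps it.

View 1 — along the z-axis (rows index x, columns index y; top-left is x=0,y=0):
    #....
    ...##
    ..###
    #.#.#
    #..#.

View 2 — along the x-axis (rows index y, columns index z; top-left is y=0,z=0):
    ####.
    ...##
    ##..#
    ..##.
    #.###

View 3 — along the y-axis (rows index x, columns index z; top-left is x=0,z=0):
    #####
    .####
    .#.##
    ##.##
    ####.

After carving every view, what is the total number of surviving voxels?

full grid |V| = 125
V1 z: intersect with XY mask (11 set) -- 55 left
V2 x: intersect with YZ mask (15 set) -- 36 left
V3 y: intersect with XZ mask (20 set) -- 29 left

remaining voxels: 29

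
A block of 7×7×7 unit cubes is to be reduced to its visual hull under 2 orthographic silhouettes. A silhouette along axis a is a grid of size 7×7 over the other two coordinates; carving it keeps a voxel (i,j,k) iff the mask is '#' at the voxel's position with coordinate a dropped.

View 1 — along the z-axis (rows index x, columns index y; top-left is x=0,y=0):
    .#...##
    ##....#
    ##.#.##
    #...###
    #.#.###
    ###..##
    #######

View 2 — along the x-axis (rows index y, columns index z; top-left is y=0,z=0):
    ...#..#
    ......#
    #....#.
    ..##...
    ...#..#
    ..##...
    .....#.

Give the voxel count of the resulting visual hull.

voxel count = 52

start: 7×7×7 = 343 voxels
V1 z: intersect with XY mask (32 set) -- 224 left
V2 x: intersect with YZ mask (12 set) -- 52 left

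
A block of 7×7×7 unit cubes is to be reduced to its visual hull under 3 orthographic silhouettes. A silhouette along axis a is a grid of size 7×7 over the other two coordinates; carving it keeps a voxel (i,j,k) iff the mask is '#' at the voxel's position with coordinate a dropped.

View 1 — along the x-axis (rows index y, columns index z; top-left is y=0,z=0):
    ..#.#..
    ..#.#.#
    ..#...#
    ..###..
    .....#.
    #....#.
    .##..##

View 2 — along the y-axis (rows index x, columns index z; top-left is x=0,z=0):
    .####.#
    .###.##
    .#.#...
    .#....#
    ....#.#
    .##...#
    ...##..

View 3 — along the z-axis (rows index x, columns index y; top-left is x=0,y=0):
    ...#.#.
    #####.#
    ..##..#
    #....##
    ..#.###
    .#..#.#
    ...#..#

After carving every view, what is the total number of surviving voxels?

28 voxels

start: 7×7×7 = 343 voxels
carve view 1 (along x, YZ-mask fill 17/49): 119 voxels remain
carve view 2 (along y, XZ-mask fill 21/49): 51 voxels remain
carve view 3 (along z, XY-mask fill 23/49): 28 voxels remain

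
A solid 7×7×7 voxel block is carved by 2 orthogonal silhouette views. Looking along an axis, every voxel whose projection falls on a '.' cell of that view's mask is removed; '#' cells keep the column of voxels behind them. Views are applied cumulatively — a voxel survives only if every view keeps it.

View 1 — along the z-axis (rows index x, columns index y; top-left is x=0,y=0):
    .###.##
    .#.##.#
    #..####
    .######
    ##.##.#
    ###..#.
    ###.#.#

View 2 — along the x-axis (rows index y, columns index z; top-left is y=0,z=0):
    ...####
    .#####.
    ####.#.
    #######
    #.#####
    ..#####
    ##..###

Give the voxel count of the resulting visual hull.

|visual hull| = 181

before carving: 343 voxels (7×7×7)
  1. axis=2 (XY plane), |mask|=34  ⇒  voxels=238
  2. axis=0 (YZ plane), |mask|=37  ⇒  voxels=181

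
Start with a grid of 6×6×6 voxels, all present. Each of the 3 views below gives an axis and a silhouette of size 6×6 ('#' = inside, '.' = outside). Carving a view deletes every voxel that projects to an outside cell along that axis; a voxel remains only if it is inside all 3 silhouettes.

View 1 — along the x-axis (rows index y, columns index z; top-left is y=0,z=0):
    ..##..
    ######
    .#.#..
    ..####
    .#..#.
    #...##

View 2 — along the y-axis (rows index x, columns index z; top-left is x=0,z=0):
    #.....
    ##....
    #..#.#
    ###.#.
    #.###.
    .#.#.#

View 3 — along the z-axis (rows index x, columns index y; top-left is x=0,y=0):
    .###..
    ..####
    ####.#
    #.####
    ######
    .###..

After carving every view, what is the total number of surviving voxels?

voxel count = 41

initial block: 6^3 = 216
  1. axis=0 (YZ plane), |mask|=19  ⇒  voxels=114
  2. axis=1 (XZ plane), |mask|=17  ⇒  voxels=51
  3. axis=2 (XY plane), |mask|=26  ⇒  voxels=41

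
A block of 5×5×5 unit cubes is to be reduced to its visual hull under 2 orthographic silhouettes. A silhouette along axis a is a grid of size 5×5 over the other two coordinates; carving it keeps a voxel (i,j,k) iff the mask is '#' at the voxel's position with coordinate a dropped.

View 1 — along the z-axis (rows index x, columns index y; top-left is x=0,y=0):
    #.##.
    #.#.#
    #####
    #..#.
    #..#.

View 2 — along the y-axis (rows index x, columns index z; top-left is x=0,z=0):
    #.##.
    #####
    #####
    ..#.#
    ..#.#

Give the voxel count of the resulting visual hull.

remaining voxels: 57

before carving: 125 voxels (5×5×5)
  1. axis=2 (XY plane), |mask|=15  ⇒  voxels=75
  2. axis=1 (XZ plane), |mask|=17  ⇒  voxels=57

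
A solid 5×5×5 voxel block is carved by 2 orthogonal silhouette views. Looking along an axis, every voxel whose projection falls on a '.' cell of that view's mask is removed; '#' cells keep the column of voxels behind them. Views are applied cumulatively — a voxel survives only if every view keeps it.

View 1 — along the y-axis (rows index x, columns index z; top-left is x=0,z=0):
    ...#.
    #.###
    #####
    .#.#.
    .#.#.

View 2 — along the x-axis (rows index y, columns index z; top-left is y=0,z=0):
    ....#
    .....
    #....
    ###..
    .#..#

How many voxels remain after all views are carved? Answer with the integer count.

remaining voxels: 16

initial block: 5^3 = 125
carve view 1 (along y, XZ-mask fill 14/25): 70 voxels remain
carve view 2 (along x, YZ-mask fill 7/25): 16 voxels remain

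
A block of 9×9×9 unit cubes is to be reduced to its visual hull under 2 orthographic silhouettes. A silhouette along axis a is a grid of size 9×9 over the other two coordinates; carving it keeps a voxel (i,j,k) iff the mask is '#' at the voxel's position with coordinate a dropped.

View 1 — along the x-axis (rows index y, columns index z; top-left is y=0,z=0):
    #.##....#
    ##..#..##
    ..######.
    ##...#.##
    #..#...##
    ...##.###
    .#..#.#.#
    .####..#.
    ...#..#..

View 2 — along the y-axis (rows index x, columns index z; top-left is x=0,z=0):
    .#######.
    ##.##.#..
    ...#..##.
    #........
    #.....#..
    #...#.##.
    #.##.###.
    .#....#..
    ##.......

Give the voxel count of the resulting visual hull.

voxel count = 141

before carving: 729 voxels (9×9×9)
after view 1 [x-axis, 40 of 81 cells solid] → remaining = 360
after view 2 [y-axis, 32 of 81 cells solid] → remaining = 141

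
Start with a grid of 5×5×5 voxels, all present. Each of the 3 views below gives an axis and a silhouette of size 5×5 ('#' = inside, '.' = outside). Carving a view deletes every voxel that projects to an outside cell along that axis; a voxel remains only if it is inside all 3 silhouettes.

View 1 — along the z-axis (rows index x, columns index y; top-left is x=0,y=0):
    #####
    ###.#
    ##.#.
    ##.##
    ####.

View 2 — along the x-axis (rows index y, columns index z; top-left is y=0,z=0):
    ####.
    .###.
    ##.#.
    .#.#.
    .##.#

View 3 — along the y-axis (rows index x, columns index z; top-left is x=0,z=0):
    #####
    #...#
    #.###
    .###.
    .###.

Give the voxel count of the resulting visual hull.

|visual hull| = 44

before carving: 125 voxels (5×5×5)
  1. axis=2 (XY plane), |mask|=20  ⇒  voxels=100
  2. axis=0 (YZ plane), |mask|=15  ⇒  voxels=61
  3. axis=1 (XZ plane), |mask|=17  ⇒  voxels=44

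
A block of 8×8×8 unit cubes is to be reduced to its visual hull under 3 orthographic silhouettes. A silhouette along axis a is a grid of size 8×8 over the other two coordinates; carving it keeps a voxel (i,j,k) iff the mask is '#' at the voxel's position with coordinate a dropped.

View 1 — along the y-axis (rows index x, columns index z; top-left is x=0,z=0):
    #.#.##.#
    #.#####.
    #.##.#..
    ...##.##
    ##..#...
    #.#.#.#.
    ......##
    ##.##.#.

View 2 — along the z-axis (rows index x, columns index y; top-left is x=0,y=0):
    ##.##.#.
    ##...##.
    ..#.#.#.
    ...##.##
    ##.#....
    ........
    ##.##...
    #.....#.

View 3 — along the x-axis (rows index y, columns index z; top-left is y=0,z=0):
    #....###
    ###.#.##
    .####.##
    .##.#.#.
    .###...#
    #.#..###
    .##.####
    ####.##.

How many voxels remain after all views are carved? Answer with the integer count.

|visual hull| = 62

before carving: 512 voxels (8×8×8)
step 1: project along y, AND mask (33/64) → |grid| = 264
step 2: project along z, AND mask (25/64) → |grid| = 104
step 3: project along x, AND mask (41/64) → |grid| = 62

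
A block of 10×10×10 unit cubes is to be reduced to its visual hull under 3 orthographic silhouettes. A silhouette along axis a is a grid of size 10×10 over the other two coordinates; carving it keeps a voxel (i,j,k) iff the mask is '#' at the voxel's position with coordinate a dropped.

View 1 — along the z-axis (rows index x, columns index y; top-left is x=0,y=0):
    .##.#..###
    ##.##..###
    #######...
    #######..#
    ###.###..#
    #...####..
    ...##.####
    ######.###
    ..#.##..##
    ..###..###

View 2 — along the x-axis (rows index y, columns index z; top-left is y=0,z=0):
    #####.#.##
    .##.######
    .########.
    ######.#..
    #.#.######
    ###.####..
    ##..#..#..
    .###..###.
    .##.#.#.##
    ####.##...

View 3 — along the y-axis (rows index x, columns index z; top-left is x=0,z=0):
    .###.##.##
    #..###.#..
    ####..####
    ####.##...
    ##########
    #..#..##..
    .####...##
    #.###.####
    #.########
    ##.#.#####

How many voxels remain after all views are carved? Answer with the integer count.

remaining voxels: 324

full grid |V| = 1000
[1] z-view keeps 66 columns → grid now 660
[2] x-view keeps 68 columns → grid now 456
[3] y-view keeps 71 columns → grid now 324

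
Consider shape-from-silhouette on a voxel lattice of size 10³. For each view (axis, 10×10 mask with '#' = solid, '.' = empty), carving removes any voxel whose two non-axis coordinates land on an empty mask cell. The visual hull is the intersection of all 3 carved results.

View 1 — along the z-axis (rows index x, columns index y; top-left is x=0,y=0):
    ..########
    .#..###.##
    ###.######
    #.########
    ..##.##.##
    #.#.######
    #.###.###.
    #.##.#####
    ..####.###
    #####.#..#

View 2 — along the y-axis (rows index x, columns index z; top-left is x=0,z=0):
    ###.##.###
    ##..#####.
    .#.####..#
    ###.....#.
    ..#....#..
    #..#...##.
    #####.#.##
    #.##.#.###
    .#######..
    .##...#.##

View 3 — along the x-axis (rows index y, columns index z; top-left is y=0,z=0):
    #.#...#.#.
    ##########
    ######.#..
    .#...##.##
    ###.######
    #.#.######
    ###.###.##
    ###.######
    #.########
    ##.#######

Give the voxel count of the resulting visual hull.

voxel count = 343

full grid |V| = 1000
after view 1 [z-axis, 75 of 100 cells solid] → remaining = 750
after view 2 [y-axis, 58 of 100 cells solid] → remaining = 436
after view 3 [x-axis, 78 of 100 cells solid] → remaining = 343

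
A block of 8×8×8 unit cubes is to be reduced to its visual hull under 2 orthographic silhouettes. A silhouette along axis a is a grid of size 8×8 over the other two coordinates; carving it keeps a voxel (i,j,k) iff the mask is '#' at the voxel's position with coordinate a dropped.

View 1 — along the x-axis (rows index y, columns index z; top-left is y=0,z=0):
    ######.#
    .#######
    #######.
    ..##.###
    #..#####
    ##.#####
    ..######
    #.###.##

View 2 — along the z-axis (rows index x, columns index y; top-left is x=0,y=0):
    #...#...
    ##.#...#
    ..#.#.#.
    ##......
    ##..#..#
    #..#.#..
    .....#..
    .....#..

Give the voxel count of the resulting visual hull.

start: 8×8×8 = 512 voxels
[1] x-view keeps 51 columns → grid now 408
[2] z-view keeps 20 columns → grid now 130

remaining voxels: 130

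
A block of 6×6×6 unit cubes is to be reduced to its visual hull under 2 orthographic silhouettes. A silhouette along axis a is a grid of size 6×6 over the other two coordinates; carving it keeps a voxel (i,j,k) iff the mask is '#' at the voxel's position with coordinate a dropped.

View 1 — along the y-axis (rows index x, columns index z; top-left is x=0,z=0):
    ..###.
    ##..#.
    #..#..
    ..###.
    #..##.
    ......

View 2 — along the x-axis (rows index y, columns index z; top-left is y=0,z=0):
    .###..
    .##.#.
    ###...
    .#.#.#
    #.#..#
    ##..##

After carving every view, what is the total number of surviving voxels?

remaining voxels: 38

start: 6×6×6 = 216 voxels
  1. axis=1 (XZ plane), |mask|=14  ⇒  voxels=84
  2. axis=0 (YZ plane), |mask|=19  ⇒  voxels=38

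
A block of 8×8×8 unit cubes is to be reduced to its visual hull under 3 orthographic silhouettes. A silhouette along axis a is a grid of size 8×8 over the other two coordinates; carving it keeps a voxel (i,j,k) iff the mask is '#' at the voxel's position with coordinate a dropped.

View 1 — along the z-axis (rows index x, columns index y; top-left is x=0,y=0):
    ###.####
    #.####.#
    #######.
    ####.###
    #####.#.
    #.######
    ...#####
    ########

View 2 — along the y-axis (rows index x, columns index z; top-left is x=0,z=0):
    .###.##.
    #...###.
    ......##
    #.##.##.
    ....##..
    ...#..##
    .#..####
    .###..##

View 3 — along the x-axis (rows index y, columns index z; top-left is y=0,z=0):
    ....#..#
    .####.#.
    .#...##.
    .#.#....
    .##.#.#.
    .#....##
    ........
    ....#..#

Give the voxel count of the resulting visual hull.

|visual hull| = 68

initial block: 8^3 = 512
step 1: project along z, AND mask (53/64) → |grid| = 424
step 2: project along y, AND mask (31/64) → |grid| = 206
step 3: project along x, AND mask (21/64) → |grid| = 68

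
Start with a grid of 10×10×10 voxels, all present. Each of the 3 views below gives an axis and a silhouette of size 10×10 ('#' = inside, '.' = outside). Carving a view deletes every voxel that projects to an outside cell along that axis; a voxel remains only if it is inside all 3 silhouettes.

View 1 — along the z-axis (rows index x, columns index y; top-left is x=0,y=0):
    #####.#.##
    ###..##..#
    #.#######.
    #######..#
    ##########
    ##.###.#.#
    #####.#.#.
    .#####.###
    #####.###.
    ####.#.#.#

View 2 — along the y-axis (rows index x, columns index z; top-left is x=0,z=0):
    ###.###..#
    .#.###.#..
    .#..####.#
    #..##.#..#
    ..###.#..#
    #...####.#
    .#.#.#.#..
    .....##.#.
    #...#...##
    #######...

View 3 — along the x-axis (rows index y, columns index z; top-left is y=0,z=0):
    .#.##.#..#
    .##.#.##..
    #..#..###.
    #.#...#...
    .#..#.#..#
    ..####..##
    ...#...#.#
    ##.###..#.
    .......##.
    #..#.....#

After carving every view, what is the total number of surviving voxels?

remaining voxels: 177

initial block: 10^3 = 1000
carve view 1 (along z, XY-mask fill 77/100): 770 voxels remain
carve view 2 (along y, XZ-mask fill 52/100): 399 voxels remain
carve view 3 (along x, YZ-mask fill 42/100): 177 voxels remain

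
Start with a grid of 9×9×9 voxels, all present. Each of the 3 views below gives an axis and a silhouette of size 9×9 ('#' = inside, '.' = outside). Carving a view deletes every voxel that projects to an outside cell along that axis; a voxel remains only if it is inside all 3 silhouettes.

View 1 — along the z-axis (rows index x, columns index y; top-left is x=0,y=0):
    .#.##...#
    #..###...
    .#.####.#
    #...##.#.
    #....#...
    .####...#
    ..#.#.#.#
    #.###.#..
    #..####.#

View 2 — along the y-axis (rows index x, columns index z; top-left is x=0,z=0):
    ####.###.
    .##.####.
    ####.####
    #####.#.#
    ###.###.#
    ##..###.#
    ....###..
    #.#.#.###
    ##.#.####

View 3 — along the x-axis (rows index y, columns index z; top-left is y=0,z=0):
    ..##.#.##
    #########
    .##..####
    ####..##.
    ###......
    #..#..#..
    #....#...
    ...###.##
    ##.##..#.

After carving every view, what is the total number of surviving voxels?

initial block: 9^3 = 729
  1. axis=2 (XY plane), |mask|=40  ⇒  voxels=360
  2. axis=1 (XZ plane), |mask|=57  ⇒  voxels=256
  3. axis=0 (YZ plane), |mask|=44  ⇒  voxels=129

129 voxels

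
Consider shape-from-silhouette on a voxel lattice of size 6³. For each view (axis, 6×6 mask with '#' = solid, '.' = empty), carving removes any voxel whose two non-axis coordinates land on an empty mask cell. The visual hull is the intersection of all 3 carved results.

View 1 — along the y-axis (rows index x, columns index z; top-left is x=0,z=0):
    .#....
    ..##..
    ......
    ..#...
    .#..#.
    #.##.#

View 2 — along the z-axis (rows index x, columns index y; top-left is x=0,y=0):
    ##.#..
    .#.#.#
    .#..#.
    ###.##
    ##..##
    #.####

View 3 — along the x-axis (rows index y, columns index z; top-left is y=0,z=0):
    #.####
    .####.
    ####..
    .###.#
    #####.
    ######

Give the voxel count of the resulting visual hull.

remaining voxels: 37

before carving: 216 voxels (6×6×6)
carve view 1 (along y, XZ-mask fill 10/36): 60 voxels remain
carve view 2 (along z, XY-mask fill 22/36): 42 voxels remain
carve view 3 (along x, YZ-mask fill 28/36): 37 voxels remain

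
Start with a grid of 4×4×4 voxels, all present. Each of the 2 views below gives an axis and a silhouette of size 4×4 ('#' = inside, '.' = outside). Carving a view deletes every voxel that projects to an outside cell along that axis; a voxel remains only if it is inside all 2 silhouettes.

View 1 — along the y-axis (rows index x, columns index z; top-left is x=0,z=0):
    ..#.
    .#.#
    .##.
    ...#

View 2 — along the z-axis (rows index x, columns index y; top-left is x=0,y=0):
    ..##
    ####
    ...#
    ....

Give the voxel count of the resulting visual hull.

before carving: 64 voxels (4×4×4)
  1. axis=1 (XZ plane), |mask|=6  ⇒  voxels=24
  2. axis=2 (XY plane), |mask|=7  ⇒  voxels=12

12 voxels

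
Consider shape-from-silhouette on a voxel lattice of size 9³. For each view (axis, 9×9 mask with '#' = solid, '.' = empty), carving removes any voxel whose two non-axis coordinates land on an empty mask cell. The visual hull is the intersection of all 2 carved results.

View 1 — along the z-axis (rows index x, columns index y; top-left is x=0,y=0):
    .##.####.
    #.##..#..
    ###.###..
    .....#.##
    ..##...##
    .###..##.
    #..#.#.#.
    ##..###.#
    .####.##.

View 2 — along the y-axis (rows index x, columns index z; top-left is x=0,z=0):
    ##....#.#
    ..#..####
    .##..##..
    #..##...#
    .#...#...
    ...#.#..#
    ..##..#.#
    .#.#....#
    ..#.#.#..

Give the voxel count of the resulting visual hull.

155 voxels

initial block: 9^3 = 729
step 1: project along z, AND mask (44/81) → |grid| = 396
step 2: project along y, AND mask (32/81) → |grid| = 155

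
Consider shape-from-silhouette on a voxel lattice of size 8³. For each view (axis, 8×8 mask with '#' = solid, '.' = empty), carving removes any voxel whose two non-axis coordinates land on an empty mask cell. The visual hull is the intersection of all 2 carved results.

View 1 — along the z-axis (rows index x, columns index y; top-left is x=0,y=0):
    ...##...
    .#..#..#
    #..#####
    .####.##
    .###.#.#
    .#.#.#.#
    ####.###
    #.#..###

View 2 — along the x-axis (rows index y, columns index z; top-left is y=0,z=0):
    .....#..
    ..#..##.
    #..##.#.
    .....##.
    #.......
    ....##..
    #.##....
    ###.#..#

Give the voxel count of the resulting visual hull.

start: 8×8×8 = 512 voxels
V1 z: intersect with XY mask (38 set) -- 304 left
V2 x: intersect with YZ mask (21 set) -- 107 left

remaining voxels: 107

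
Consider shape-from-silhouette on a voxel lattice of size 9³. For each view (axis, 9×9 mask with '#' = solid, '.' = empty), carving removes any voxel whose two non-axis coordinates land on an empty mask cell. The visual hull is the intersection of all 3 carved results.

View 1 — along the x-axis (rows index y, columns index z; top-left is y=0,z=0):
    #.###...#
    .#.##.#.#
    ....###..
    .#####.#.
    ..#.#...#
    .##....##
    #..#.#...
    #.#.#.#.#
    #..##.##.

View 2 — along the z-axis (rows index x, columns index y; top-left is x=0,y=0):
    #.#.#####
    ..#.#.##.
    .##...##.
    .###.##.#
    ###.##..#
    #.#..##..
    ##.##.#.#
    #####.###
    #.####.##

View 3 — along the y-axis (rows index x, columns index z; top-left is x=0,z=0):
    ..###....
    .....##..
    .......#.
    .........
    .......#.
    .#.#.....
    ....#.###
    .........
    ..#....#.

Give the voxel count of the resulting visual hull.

remaining voxels: 41

full grid |V| = 729
carve view 1 (along x, YZ-mask fill 39/81): 351 voxels remain
carve view 2 (along z, XY-mask fill 52/81): 217 voxels remain
carve view 3 (along y, XZ-mask fill 15/81): 41 voxels remain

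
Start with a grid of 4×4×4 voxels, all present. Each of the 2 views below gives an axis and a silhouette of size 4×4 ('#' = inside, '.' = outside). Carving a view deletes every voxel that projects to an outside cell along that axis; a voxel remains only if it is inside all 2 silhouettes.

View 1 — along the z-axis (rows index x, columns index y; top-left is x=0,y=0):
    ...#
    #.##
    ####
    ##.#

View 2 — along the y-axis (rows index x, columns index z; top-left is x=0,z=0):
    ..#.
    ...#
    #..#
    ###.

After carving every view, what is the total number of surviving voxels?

remaining voxels: 21

before carving: 64 voxels (4×4×4)
V1 z: intersect with XY mask (11 set) -- 44 left
V2 y: intersect with XZ mask (7 set) -- 21 left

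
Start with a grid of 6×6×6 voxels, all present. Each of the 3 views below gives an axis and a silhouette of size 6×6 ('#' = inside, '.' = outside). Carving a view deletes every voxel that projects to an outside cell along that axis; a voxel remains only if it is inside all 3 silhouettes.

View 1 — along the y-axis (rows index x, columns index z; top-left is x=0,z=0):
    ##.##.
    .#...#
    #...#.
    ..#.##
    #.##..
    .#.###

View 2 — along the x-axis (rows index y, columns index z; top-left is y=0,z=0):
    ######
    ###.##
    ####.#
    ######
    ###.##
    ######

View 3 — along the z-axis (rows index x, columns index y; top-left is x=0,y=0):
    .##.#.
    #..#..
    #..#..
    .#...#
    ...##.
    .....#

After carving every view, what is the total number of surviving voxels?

32 voxels

initial block: 6^3 = 216
  1. axis=1 (XZ plane), |mask|=18  ⇒  voxels=108
  2. axis=0 (YZ plane), |mask|=33  ⇒  voxels=98
  3. axis=2 (XY plane), |mask|=12  ⇒  voxels=32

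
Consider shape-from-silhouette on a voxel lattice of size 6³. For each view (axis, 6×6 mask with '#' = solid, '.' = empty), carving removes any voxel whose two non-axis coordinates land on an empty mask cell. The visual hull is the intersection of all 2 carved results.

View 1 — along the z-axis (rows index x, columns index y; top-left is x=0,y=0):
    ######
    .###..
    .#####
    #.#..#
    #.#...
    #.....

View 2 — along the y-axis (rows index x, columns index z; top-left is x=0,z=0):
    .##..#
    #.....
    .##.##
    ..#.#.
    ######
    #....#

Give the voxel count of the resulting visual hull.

full grid |V| = 216
step 1: project along z, AND mask (20/36) → |grid| = 120
step 2: project along y, AND mask (18/36) → |grid| = 61

voxel count = 61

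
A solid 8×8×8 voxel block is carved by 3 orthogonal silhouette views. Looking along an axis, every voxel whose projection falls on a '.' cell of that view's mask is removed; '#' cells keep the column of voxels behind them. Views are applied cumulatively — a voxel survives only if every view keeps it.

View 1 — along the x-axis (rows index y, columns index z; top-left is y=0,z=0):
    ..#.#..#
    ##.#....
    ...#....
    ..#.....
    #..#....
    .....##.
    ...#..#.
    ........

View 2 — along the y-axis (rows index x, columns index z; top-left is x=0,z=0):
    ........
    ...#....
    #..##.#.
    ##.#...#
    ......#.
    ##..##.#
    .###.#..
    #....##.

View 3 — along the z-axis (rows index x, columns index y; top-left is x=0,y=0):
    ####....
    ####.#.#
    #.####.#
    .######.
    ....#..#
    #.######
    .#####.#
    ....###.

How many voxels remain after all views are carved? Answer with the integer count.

voxel count = 28

full grid |V| = 512
V1 x: intersect with YZ mask (14 set) -- 112 left
V2 y: intersect with XZ mask (22 set) -- 42 left
V3 z: intersect with XY mask (40 set) -- 28 left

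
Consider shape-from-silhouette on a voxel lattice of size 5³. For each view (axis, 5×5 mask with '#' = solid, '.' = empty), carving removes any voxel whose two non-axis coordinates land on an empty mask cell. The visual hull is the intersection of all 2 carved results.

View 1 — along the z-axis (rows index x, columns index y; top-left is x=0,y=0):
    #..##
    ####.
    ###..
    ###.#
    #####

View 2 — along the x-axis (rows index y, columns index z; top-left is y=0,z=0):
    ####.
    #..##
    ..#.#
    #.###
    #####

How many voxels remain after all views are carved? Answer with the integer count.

|visual hull| = 67

full grid |V| = 125
[1] z-view keeps 19 columns → grid now 95
[2] x-view keeps 18 columns → grid now 67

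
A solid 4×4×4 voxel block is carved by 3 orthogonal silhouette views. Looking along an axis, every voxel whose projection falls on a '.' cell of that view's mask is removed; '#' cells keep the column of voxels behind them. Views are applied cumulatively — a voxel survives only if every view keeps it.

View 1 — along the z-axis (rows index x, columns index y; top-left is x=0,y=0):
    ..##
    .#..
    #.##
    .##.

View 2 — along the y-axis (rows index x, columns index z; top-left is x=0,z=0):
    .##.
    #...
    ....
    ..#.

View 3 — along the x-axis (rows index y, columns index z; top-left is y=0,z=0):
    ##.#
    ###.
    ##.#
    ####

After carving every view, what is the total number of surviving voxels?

remaining voxels: 5

before carving: 64 voxels (4×4×4)
[1] z-view keeps 8 columns → grid now 32
[2] y-view keeps 4 columns → grid now 7
[3] x-view keeps 13 columns → grid now 5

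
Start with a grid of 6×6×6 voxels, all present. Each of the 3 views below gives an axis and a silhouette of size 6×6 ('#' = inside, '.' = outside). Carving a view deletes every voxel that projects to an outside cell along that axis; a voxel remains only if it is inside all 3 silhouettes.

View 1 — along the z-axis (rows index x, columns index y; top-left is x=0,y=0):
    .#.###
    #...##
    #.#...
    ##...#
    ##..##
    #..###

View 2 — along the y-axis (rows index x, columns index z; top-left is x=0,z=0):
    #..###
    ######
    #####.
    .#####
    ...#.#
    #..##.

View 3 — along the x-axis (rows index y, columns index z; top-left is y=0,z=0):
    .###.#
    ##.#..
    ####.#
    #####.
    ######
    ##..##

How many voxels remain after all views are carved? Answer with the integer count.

before carving: 216 voxels (6×6×6)
  1. axis=2 (XY plane), |mask|=20  ⇒  voxels=120
  2. axis=1 (XZ plane), |mask|=25  ⇒  voxels=79
  3. axis=0 (YZ plane), |mask|=27  ⇒  voxels=57

voxel count = 57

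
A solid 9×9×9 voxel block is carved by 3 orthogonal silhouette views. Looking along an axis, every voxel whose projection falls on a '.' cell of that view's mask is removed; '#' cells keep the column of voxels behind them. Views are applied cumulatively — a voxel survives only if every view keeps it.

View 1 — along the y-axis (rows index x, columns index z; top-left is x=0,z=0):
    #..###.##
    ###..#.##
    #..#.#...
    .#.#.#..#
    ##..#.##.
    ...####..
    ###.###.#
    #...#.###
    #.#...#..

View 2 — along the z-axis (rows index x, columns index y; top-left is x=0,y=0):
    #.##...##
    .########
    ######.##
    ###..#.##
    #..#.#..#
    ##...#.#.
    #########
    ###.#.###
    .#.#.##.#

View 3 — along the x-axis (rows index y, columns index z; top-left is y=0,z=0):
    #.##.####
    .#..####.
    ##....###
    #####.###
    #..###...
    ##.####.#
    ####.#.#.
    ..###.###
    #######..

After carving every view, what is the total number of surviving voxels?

start: 9×9×9 = 729 voxels
after view 1 [y-axis, 43 of 81 cells solid] → remaining = 387
after view 2 [z-axis, 56 of 81 cells solid] → remaining = 275
after view 3 [x-axis, 55 of 81 cells solid] → remaining = 188

remaining voxels: 188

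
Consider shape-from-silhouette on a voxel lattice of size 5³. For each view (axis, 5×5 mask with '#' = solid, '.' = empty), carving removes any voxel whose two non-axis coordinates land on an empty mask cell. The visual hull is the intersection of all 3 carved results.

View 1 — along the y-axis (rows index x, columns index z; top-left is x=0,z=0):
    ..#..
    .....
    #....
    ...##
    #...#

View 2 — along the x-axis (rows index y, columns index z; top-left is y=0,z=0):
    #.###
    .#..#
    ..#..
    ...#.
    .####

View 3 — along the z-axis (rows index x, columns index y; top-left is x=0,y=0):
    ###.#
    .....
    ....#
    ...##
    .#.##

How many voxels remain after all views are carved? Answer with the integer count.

voxel count = 8

before carving: 125 voxels (5×5×5)
carve view 1 (along y, XZ-mask fill 6/25): 30 voxels remain
carve view 2 (along x, YZ-mask fill 12/25): 14 voxels remain
carve view 3 (along z, XY-mask fill 10/25): 8 voxels remain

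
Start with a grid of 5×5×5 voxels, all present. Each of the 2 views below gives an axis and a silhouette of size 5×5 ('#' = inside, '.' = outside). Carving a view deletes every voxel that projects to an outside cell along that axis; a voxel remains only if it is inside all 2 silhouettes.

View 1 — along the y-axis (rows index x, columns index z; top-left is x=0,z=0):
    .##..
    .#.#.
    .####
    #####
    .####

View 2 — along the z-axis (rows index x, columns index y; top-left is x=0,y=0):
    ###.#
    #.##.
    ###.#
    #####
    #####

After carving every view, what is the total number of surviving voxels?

remaining voxels: 75

before carving: 125 voxels (5×5×5)
[1] y-view keeps 17 columns → grid now 85
[2] z-view keeps 21 columns → grid now 75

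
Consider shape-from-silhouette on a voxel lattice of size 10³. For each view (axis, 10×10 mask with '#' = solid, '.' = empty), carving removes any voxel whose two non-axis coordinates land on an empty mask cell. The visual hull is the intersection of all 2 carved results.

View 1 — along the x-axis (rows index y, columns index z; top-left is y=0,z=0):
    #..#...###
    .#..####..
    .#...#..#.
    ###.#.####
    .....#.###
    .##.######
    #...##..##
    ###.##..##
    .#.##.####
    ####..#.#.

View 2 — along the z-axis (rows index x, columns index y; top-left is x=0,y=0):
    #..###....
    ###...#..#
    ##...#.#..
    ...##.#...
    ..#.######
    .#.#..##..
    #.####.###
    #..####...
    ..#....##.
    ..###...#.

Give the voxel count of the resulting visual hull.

voxel count = 273

start: 10×10×10 = 1000 voxels
V1 x: intersect with YZ mask (58 set) -- 580 left
V2 z: intersect with XY mask (47 set) -- 273 left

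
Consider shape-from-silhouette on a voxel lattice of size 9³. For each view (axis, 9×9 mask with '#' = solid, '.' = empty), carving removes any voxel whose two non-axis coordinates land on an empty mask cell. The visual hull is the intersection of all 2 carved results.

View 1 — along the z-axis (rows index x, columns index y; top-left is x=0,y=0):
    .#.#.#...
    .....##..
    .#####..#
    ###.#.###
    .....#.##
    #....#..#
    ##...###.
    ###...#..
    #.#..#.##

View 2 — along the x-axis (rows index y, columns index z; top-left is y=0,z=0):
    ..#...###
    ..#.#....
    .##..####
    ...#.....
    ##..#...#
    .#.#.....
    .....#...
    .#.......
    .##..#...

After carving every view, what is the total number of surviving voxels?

start: 9×9×9 = 729 voxels
[1] z-view keeps 38 columns → grid now 342
[2] x-view keeps 24 columns → grid now 101

101 voxels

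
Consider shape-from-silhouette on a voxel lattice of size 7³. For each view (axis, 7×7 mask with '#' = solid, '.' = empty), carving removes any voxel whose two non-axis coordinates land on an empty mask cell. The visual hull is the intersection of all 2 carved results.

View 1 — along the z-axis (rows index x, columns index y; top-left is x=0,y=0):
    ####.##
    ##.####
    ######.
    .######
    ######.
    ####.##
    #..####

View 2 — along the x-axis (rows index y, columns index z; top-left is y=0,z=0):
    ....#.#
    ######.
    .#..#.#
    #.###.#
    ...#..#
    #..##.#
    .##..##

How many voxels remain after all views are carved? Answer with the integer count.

|visual hull| = 156

start: 7×7×7 = 343 voxels
  1. axis=2 (XY plane), |mask|=41  ⇒  voxels=287
  2. axis=0 (YZ plane), |mask|=26  ⇒  voxels=156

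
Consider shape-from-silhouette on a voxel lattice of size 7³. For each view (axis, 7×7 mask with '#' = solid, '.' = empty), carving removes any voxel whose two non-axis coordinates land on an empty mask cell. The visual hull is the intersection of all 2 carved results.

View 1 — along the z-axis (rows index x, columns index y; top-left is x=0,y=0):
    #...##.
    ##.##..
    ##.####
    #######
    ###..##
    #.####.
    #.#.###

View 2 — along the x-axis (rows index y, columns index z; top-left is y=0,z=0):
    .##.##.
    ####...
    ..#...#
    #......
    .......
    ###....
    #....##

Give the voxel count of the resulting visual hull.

86 voxels

before carving: 343 voxels (7×7×7)
step 1: project along z, AND mask (35/49) → |grid| = 245
step 2: project along x, AND mask (17/49) → |grid| = 86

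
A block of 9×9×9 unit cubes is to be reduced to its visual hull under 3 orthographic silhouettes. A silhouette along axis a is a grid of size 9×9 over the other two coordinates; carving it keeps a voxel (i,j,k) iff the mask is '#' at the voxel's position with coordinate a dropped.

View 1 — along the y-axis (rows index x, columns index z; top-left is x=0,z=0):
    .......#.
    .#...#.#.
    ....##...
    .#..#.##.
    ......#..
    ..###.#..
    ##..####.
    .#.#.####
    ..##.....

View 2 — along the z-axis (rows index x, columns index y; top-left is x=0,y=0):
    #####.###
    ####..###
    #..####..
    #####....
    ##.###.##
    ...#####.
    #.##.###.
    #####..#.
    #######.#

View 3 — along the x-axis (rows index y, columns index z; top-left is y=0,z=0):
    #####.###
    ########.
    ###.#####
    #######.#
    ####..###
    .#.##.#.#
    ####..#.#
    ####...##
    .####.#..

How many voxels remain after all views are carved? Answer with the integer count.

|visual hull| = 130

full grid |V| = 729
after view 1 [y-axis, 29 of 81 cells solid] → remaining = 261
after view 2 [z-axis, 57 of 81 cells solid] → remaining = 174
after view 3 [x-axis, 61 of 81 cells solid] → remaining = 130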